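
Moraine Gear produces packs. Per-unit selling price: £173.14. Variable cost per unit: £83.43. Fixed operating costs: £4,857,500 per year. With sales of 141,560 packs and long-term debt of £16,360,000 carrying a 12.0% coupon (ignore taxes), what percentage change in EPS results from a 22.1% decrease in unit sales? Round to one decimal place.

-47.7%

At 141,560 units, contribution = 141,560 × £89.71 = £12,699,347.60.
Subtracting fixed costs: EBIT = £12,699,347.60 − £4,857,500 = £7,841,847.60.
After interest of £1,963,200.00, pre-tax earnings = £5,878,647.60.
DCL = total CM / (EBIT − I) = £12,699,347.60 / £5,878,647.60 = 2.1602.
EPS therefore changes by 2.1602 × (-22.1%) = -47.7%.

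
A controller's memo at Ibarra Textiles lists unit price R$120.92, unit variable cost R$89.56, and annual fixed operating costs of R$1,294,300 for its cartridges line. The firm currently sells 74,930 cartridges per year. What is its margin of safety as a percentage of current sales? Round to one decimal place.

44.9%

Contribution margin per unit = R$120.92 − R$89.56 = R$31.36. Break-even units = R$1,294,300 ÷ R$31.36 = 41,272.32; break-even revenue = 41,272.32 × R$120.92 = R$4,990,649.11.
Current sales = 74,930 × R$120.92 = R$9,060,535.60.
Margin of safety = (R$9,060,535.60 − R$4,990,649.11) ÷ R$9,060,535.60 = 44.9%.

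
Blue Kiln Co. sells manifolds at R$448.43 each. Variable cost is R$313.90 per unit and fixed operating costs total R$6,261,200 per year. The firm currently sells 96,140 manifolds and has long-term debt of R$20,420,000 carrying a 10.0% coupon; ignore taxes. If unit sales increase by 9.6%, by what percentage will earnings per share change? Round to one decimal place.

+26.8%

Contribution at this volume is 96,140 × R$134.53 = R$12,933,714.20.
Subtracting fixed costs: EBIT = R$12,933,714.20 − R$6,261,200 = R$6,672,514.20.
After interest of R$2,042,000.00, pre-tax earnings = R$4,630,514.20.
Degree of combined leverage = contribution ÷ (EBIT − I) = R$12,933,714.20 ÷ R$4,630,514.20 = 2.7931.
EPS therefore changes by 2.7931 × (+9.6%) = +26.8%.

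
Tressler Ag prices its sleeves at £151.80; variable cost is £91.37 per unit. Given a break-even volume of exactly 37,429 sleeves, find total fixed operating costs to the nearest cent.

Each unit contributes £151.80 − £91.37 = £60.43.
Fixed costs = break-even units × CM = 37,429 × £60.43 = £2,261,834.47.

£2,261,834.47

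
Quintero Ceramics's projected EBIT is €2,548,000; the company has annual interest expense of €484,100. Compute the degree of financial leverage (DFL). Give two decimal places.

Interest = €484,100.00.
DFL = EBIT ÷ (EBIT − I) = €2,548,000 ÷ (€2,548,000 − €484,100.00) = €2,548,000 ÷ €2,063,900.00 = 1.2346.

1.23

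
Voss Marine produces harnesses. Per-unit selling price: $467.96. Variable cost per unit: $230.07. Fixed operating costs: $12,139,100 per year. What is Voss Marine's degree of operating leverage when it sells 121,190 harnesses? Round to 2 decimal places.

1.73

Total contribution margin = 121,190 × $237.89 = $28,829,889.10.
Operating income = contribution − fixed costs = $28,829,889.10 − $12,139,100 = $16,690,789.10.
So DOL = total CM / EBIT = $28,829,889.10 / $16,690,789.10 = 1.7273.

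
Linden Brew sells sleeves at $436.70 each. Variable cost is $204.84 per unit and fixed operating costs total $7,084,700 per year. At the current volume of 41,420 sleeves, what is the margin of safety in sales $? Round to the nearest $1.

$4,744,335

Contribution margin per unit = $436.70 − $204.84 = $231.86. Break-even units = $7,084,700 ÷ $231.86 = 30,555.94; break-even revenue = 30,555.94 × $436.70 = $13,343,778.53.
Actual sales revenue = 41,420 × $436.70 = $18,088,114.00.
Margin of safety = $18,088,114.00 − $13,343,778.53 = $4,744,335.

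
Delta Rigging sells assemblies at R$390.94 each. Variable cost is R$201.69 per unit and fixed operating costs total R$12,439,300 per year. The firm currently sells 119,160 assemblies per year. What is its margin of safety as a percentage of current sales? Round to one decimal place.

Each unit contributes R$390.94 − R$201.69 = R$189.25. Break-even units = R$12,439,300 ÷ R$189.25 = 65,729.46; break-even revenue = 65,729.46 × R$390.94 = R$25,696,274.46.
Current sales = 119,160 × R$390.94 = R$46,584,410.40.
Margin of safety = (R$46,584,410.40 − R$25,696,274.46) ÷ R$46,584,410.40 = 44.8%.

44.8%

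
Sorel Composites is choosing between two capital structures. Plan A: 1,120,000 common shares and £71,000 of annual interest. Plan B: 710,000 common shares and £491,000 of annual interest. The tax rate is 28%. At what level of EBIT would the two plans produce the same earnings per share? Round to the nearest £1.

£1,218,317

At indifference, (EBIT − 71,000)(1 − t)/1,120,000 = (EBIT − 491,000)(1 − t)/710,000.
The (1 − t) factor cancels: (EBIT − 71,000) × 710,000 = (EBIT − 491,000) × 1,120,000.
EBIT × (1,120,000 − 710,000) = 491,000 × 1,120,000 − 71,000 × 710,000 = 499,510,000,000, so EBIT = 499,510,000,000 ÷ 410,000 = 1,218,317.07.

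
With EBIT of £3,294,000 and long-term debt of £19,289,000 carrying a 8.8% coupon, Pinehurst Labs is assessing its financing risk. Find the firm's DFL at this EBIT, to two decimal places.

2.06

Annual interest charges come to £1,697,432.00.
DFL = EBIT ÷ (EBIT − I) = £3,294,000 ÷ (£3,294,000 − £1,697,432.00) = £3,294,000 ÷ £1,596,568.00 = 2.0632.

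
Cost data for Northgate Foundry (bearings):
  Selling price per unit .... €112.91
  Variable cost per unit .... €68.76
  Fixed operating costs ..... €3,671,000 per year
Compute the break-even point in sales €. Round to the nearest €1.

€9,388,281

Contribution margin per unit = €112.91 − €68.76 = €44.15, a CM ratio of €44.15 ÷ €112.91 = 0.3910.
Break-even revenue = fixed costs × price ÷ CM = €3,671,000 × €112.91 ÷ €44.15 = €9,388,281.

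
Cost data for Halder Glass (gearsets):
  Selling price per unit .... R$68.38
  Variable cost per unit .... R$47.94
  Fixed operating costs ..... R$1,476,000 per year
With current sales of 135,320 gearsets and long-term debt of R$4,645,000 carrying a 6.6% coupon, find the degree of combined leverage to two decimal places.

At 135,320 units, contribution = 135,320 × R$20.44 = R$2,765,940.80.
Operating income = contribution − fixed costs = R$2,765,940.80 − R$1,476,000 = R$1,289,940.80. Interest = R$306,570.00, so EBIT − I = R$983,370.80.
Degree of total leverage = total CM / (EBIT − interest) = R$2,765,940.80 / R$983,370.80 = 2.8127.

2.81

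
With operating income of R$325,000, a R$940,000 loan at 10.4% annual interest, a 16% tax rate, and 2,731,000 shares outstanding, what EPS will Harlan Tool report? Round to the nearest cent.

R$0.07

Pre-tax income = R$325,000 − R$97,760.00 = R$227,240.00.
After tax at 16%: net income = R$227,240.00 × 0.84 = R$190,881.60.
Per share: R$190,881.60 / 2,731,000 shares = R$0.07.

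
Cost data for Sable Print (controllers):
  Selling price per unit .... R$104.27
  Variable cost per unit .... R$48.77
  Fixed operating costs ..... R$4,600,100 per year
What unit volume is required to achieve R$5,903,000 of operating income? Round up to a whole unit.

Each unit contributes R$104.27 − R$48.77 = R$55.50.
Required volume = (fixed costs + target profit) ÷ CM = (R$4,600,100 + R$5,903,000) ÷ R$55.50 = 189,245.05, so 189,246 controllers.

189,246 controllers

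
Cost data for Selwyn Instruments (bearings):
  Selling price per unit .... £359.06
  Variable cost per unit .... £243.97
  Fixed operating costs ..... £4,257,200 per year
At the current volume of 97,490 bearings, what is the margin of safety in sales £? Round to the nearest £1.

Each unit contributes £359.06 − £243.97 = £115.09. Break-even units = £4,257,200 ÷ £115.09 = 36,990.18; break-even revenue = 36,990.18 × £359.06 = £13,281,694.60.
Actual sales revenue = 97,490 × £359.06 = £35,004,759.40.
Margin of safety = £35,004,759.40 − £13,281,694.60 = £21,723,065.

£21,723,065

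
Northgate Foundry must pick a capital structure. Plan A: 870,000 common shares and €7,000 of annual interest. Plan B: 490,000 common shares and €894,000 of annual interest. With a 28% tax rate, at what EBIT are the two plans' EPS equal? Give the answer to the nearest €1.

Set EPS_A = EPS_B: (EBIT − €7,000)(1 − 0.28) ÷ 870,000 = (EBIT − €894,000)(1 − 0.28) ÷ 490,000.
Cancelling (1 − t) and cross-multiplying: 490,000·(EBIT − 7,000) = 870,000·(EBIT − 894,000).
EBIT × (870,000 − 490,000) = 894,000 × 870,000 − 7,000 × 490,000 = 774,350,000,000, so EBIT = 774,350,000,000 ÷ 380,000 = 2,037,763.16.

€2,037,763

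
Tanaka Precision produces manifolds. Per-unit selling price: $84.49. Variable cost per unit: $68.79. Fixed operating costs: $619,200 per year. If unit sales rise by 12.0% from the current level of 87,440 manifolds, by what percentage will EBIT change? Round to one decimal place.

At 87,440 units, contribution = 87,440 × $15.70 = $1,372,808.00.
EBIT = $1,372,808.00 − $619,200 = $753,608.00.
DOL = contribution ÷ EBIT = $1,372,808.00 ÷ $753,608.00 = 1.8216.
Operating income changes by 1.8216 × +12.0% = +21.9%.

+21.9%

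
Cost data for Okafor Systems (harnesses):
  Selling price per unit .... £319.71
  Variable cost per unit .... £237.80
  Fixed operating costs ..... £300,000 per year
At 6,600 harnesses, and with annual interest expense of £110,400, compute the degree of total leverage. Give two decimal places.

4.15

Total contribution margin = 6,600 × £81.91 = £540,606.00.
EBIT = £540,606.00 − £300,000 = £240,606.00. Interest = £110,400.00, so EBIT − I = £130,206.00.
DCL = contribution ÷ (EBIT − I) = £540,606.00 ÷ £130,206.00 = 4.1519.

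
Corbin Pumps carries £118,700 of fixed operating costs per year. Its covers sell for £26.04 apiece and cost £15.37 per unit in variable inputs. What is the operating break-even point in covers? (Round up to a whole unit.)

11,125 covers

Each unit contributes £26.04 − £15.37 = £10.67.
Break-even volume = fixed costs ÷ CM per unit = £118,700 ÷ £10.67 = 11,124.65, so 11,125 covers.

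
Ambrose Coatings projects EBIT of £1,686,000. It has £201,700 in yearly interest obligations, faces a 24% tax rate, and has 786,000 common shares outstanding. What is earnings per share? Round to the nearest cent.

£1.44

Interest = £201,700.00, so EBT = £1,686,000 − £201,700.00 = £1,484,300.00.
Net income = £1,484,300.00 × (1 − 0.24) = £1,128,068.00.
EPS = £1,128,068.00 ÷ 786,000 = £1.44.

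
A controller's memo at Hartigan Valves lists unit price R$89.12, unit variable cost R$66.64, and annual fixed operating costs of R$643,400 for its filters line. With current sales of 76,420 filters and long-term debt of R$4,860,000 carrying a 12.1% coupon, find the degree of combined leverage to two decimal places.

Contribution at this volume is 76,420 × R$22.48 = R$1,717,921.60.
Operating income = contribution − fixed costs = R$1,717,921.60 − R$643,400 = R$1,074,521.60. Interest = R$588,060.00, so EBIT − I = R$486,461.60.
DCL = contribution ÷ (EBIT − I) = R$1,717,921.60 ÷ R$486,461.60 = 3.5315.

3.53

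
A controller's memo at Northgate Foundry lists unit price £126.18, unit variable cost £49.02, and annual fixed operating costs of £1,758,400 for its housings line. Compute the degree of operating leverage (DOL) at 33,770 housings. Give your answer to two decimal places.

Contribution at this volume is 33,770 × £77.16 = £2,605,693.20.
EBIT = £2,605,693.20 − £1,758,400 = £847,293.20.
Degree of operating leverage = £2,605,693.20 / £847,293.20 = 3.0753.

3.08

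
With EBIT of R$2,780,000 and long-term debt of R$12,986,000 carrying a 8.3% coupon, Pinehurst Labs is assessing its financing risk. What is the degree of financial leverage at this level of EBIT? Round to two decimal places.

Interest = R$1,077,838.00.
Degree of financial leverage = EBIT / (EBIT − interest) = R$2,780,000 / R$1,702,162.00 = 1.6332.

1.63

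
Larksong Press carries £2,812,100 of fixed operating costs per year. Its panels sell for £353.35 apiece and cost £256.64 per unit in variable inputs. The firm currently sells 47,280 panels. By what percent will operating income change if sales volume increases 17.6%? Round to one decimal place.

At 47,280 units, contribution = 47,280 × £96.71 = £4,572,448.80.
EBIT = £4,572,448.80 − £2,812,100 = £1,760,348.80.
So DOL = total CM / EBIT = £4,572,448.80 / £1,760,348.80 = 2.5975.
Operating income changes by 2.5975 × +17.6% = +45.7%.

+45.7%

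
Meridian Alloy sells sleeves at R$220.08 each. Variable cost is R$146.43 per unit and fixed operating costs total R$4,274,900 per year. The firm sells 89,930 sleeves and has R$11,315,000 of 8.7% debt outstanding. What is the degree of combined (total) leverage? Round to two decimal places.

4.86

Total contribution margin = 89,930 × R$73.65 = R$6,623,344.50.
Subtracting fixed costs: EBIT = R$6,623,344.50 − R$4,274,900 = R$2,348,444.50. Interest = R$984,405.00.
DOL = R$6,623,344.50 ÷ R$2,348,444.50 = 2.8203; DFL = R$2,348,444.50 ÷ R$1,364,039.50 = 1.7217.
DCL = DOL × DFL = 2.8203 × 1.7217 = 4.8557.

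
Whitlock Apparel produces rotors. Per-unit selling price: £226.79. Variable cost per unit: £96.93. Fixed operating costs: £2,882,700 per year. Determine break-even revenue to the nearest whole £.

£5,034,403

Contribution margin per unit = £226.79 − £96.93 = £129.86, a CM ratio of £129.86 ÷ £226.79 = 0.5726.
Break-even sales = FC ÷ CM ratio = £2,882,700 × £226.79 / £129.86 = £5,034,403.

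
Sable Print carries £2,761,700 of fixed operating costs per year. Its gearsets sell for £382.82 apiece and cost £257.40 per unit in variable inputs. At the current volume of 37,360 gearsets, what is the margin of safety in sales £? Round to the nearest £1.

Unit CM = price − variable cost = £382.82 − £257.40 = £125.42. Break-even units = £2,761,700 ÷ £125.42 = 22,019.61; break-even revenue = 22,019.61 × £382.82 = £8,429,548.67.
Actual sales revenue = 37,360 × £382.82 = £14,302,155.20.
Margin of safety = £14,302,155.20 − £8,429,548.67 = £5,872,607.

£5,872,607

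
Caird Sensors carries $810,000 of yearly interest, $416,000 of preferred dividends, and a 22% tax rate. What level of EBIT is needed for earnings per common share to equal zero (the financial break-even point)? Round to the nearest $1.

$1,343,333

Grossing the preferred dividend up to pre-tax terms: $416,000 / (1 − 0.22) = $533,333.33.
Financial break-even EBIT = interest + D_p ÷ (1 − t) = $810,000 + $533,333.33 = $1,343,333.33.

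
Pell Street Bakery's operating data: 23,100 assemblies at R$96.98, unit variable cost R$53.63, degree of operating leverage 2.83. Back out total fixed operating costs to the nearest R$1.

R$647,539

Contribution at this volume is 23,100 × R$43.35 = R$1,001,385.00.
DOL = contribution / EBIT, so EBIT = R$1,001,385.00 / 2.83 = R$353,846.29.
Fixed costs = CM − EBIT = R$1,001,385.00 − R$353,846.29 = R$647,539.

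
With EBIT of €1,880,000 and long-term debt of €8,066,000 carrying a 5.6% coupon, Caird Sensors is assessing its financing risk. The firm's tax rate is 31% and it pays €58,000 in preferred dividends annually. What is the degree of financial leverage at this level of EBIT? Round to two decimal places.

1.40

Interest = €451,696.00.
Pre-tax preferred-dividend burden = €58,000 ÷ (1 − 0.31) = €84,057.97.
DFL = EBIT ÷ [EBIT − I − D_p/(1−t)] = €1,880,000 ÷ [€1,880,000 − €451,696.00 − €84,057.97] = €1,880,000 ÷ €1,344,246.03 = 1.3986.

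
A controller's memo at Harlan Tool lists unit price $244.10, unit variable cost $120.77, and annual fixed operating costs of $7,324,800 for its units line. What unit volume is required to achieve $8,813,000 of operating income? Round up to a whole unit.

Each unit contributes $244.10 − $120.77 = $123.33.
Units = (FC + target) / CM = ($7,324,800 + $8,813,000) / $123.33 = 130,850.56, so 130,851 units.

130,851 units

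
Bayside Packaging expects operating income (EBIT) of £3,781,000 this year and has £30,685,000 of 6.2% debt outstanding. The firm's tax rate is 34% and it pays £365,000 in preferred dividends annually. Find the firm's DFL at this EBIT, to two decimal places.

2.85

Annual interest charges come to £1,902,470.00.
Pre-tax preferred-dividend burden = £365,000 ÷ (1 − 0.34) = £553,030.30.
DFL = EBIT ÷ [EBIT − I − D_p/(1−t)] = £3,781,000 ÷ [£3,781,000 − £1,902,470.00 − £553,030.30] = £3,781,000 ÷ £1,325,499.70 = 2.8525.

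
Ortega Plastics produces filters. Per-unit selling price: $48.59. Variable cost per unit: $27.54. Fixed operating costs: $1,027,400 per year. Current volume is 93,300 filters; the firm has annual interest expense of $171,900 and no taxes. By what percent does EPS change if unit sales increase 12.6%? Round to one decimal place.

+32.4%

Contribution at this volume is 93,300 × $21.05 = $1,963,965.00.
Operating income = contribution − fixed costs = $1,963,965.00 − $1,027,400 = $936,565.00.
After interest of $171,900.00, pre-tax earnings = $764,665.00.
Degree of combined leverage = contribution ÷ (EBIT − I) = $1,963,965.00 ÷ $764,665.00 = 2.5684.
%ΔEPS = DCL × %ΔSales = 2.5684 × +12.6% = +32.4%.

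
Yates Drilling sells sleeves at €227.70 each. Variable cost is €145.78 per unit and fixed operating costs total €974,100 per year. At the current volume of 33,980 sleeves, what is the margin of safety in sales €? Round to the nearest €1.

€5,029,695

Each unit contributes €227.70 − €145.78 = €81.92. Break-even units = €974,100 ÷ €81.92 = 11,890.87; break-even revenue = 11,890.87 × €227.70 = €2,707,550.90.
Current sales = 33,980 × €227.70 = €7,737,246.00.
Margin of safety = €7,737,246.00 − €2,707,550.90 = €5,029,695.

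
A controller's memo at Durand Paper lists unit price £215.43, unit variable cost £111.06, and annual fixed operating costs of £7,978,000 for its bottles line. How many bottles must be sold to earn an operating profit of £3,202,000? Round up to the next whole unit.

107,119 bottles

Unit CM = price − variable cost = £215.43 − £111.06 = £104.37.
Required volume = (fixed costs + target profit) ÷ CM = (£7,978,000 + £3,202,000) ÷ £104.37 = 107,118.90, so 107,119 bottles.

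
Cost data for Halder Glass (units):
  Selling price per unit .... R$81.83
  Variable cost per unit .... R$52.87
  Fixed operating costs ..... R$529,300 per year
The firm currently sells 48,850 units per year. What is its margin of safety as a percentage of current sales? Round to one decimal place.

Contribution margin per unit = R$81.83 − R$52.87 = R$28.96. Break-even units = R$529,300 ÷ R$28.96 = 18,276.93; break-even revenue = 18,276.93 × R$81.83 = R$1,495,601.48.
Current sales = 48,850 × R$81.83 = R$3,997,395.50.
Margin of safety = (R$3,997,395.50 − R$1,495,601.48) ÷ R$3,997,395.50 = 62.6%.

62.6%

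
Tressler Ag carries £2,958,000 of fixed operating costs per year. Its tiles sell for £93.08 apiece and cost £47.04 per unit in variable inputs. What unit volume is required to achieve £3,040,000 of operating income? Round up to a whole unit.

130,279 tiles

Contribution margin per unit = £93.08 − £47.04 = £46.04.
Required volume = (fixed costs + target profit) ÷ CM = (£2,958,000 + £3,040,000) ÷ £46.04 = 130,278.02, so 130,279 tiles.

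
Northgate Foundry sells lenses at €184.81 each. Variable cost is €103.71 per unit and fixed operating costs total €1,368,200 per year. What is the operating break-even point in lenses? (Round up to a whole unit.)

16,871 lenses

Each unit contributes €184.81 − €103.71 = €81.10.
Units to break even: €1,368,200 ÷ €81.10 = 16,870.53, rounded up to 16,871.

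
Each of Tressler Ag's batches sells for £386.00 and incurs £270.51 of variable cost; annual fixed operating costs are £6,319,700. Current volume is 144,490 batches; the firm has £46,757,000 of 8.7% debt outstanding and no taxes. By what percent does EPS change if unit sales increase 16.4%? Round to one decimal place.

+43.4%

Contribution at this volume is 144,490 × £115.49 = £16,687,150.10.
Subtracting fixed costs: EBIT = £16,687,150.10 − £6,319,700 = £10,367,450.10.
After interest of £4,067,859.00, pre-tax earnings = £6,299,591.10.
Degree of combined leverage = contribution ÷ (EBIT − I) = £16,687,150.10 ÷ £6,299,591.10 = 2.6489.
EPS therefore changes by 2.6489 × (+16.4%) = +43.4%.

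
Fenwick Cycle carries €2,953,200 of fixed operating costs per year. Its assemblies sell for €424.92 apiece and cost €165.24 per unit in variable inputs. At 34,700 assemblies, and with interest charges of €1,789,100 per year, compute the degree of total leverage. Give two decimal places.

At 34,700 units, contribution = 34,700 × €259.68 = €9,010,896.00.
Subtracting fixed costs: EBIT = €9,010,896.00 − €2,953,200 = €6,057,696.00. Interest = €1,789,100.00, so EBIT − I = €4,268,596.00.
Degree of total leverage = total CM / (EBIT − interest) = €9,010,896.00 / €4,268,596.00 = 2.1110.

2.11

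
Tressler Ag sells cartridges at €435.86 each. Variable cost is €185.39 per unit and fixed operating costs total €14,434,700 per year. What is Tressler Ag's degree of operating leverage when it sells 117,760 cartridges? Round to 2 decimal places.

Contribution at this volume is 117,760 × €250.47 = €29,495,347.20.
Subtracting fixed costs: EBIT = €29,495,347.20 − €14,434,700 = €15,060,647.20.
So DOL = total CM / EBIT = €29,495,347.20 / €15,060,647.20 = 1.9584.

1.96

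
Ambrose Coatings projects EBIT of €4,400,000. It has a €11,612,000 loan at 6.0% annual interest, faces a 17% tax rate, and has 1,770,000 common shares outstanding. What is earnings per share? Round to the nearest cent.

€1.74

Interest = €696,720.00, so EBT = €4,400,000 − €696,720.00 = €3,703,280.00.
Net income = €3,703,280.00 × (1 − 0.17) = €3,073,722.40.
EPS = €3,073,722.40 ÷ 1,770,000 = €1.74.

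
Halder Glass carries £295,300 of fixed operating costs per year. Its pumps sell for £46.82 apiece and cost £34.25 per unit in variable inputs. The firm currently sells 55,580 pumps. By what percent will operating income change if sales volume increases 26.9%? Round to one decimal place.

Total contribution margin = 55,580 × £12.57 = £698,640.60.
EBIT = £698,640.60 − £295,300 = £403,340.60.
So DOL = total CM / EBIT = £698,640.60 / £403,340.60 = 1.7321.
So EBIT moves 1.7321 × (+26.9%) = +46.6%.

+46.6%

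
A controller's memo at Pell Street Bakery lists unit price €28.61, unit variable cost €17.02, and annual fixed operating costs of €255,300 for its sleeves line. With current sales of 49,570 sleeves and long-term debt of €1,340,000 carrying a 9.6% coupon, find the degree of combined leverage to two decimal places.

3.01

Total contribution margin = 49,570 × €11.59 = €574,516.30.
EBIT = €574,516.30 − €255,300 = €319,216.30. Interest = €128,640.00.
DOL = €574,516.30 ÷ €319,216.30 = 1.7998; DFL = €319,216.30 ÷ €190,576.30 = 1.6750.
DCL = DOL × DFL = 1.7998 × 1.6750 = 3.0147.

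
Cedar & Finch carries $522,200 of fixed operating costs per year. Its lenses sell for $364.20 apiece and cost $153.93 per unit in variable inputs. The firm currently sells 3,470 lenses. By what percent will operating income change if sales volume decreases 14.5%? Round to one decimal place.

Contribution at this volume is 3,470 × $210.27 = $729,636.90.
Subtracting fixed costs: EBIT = $729,636.90 − $522,200 = $207,436.90.
So DOL = total CM / EBIT = $729,636.90 / $207,436.90 = 3.5174.
Operating income changes by 3.5174 × -14.5% = -51.0%.

-51.0%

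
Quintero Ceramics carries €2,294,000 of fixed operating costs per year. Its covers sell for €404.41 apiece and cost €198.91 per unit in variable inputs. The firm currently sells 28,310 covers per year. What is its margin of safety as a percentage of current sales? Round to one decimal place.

Each unit contributes €404.41 − €198.91 = €205.50. Break-even units = €2,294,000 ÷ €205.50 = 11,163.02; break-even revenue = 11,163.02 × €404.41 = €4,514,435.72.
Current sales = 28,310 × €404.41 = €11,448,847.10.
Margin of safety = (€11,448,847.10 − €4,514,435.72) ÷ €11,448,847.10 = 60.6%.

60.6%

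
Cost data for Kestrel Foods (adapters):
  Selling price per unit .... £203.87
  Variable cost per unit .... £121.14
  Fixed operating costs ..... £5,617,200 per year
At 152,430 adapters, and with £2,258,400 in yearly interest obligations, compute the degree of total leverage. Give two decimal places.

2.66

Total contribution margin = 152,430 × £82.73 = £12,610,533.90.
Operating income = contribution − fixed costs = £12,610,533.90 − £5,617,200 = £6,993,333.90. Interest = £2,258,400.00, so EBIT − I = £4,734,933.90.
DCL = contribution ÷ (EBIT − I) = £12,610,533.90 ÷ £4,734,933.90 = 2.6633.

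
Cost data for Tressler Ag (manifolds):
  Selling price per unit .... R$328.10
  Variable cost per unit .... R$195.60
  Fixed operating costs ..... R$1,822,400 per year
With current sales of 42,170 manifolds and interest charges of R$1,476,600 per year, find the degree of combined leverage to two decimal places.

At 42,170 units, contribution = 42,170 × R$132.50 = R$5,587,525.00.
Operating income = contribution − fixed costs = R$5,587,525.00 − R$1,822,400 = R$3,765,125.00. Interest = R$1,476,600.00, so EBIT − I = R$2,288,525.00.
DCL = contribution ÷ (EBIT − I) = R$5,587,525.00 ÷ R$2,288,525.00 = 2.4415.

2.44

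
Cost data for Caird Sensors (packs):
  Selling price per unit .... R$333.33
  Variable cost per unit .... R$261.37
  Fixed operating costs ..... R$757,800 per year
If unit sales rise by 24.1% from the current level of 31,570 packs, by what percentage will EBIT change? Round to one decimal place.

Total contribution margin = 31,570 × R$71.96 = R$2,271,777.20.
Subtracting fixed costs: EBIT = R$2,271,777.20 − R$757,800 = R$1,513,977.20.
DOL = contribution ÷ EBIT = R$2,271,777.20 ÷ R$1,513,977.20 = 1.5005.
So EBIT moves 1.5005 × (+24.1%) = +36.2%.

+36.2%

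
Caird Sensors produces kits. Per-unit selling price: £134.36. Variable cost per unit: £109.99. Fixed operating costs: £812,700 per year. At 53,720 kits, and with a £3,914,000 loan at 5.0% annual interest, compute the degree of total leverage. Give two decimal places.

4.35

Total contribution margin = 53,720 × £24.37 = £1,309,156.40.
EBIT = £1,309,156.40 − £812,700 = £496,456.40. Interest = £195,700.00.
DOL = £1,309,156.40 ÷ £496,456.40 = 2.6370; DFL = £496,456.40 ÷ £300,756.40 = 1.6507.
Combined leverage = 2.6370 × 1.6507 = 4.3529.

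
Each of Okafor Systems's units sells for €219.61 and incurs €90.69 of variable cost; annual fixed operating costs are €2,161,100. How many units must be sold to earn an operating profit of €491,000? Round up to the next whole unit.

20,572 units

Unit CM = price − variable cost = €219.61 − €90.69 = €128.92.
Units = (FC + target) / CM = (€2,161,100 + €491,000) / €128.92 = 20,571.67, so 20,572 units.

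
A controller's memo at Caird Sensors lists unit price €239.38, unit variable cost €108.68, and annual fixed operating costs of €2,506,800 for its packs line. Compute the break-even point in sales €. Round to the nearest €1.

€4,591,261

Contribution margin per unit = €239.38 − €108.68 = €130.70, a CM ratio of €130.70 ÷ €239.38 = 0.5460.
Break-even sales = FC ÷ CM ratio = €2,506,800 × €239.38 / €130.70 = €4,591,261.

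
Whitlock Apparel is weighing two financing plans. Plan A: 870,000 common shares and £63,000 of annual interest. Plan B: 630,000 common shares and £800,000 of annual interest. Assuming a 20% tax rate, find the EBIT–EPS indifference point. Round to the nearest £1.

At indifference, (EBIT − 63,000)(1 − t)/870,000 = (EBIT − 800,000)(1 − t)/630,000.
Cancelling (1 − t) and cross-multiplying: 630,000·(EBIT − 63,000) = 870,000·(EBIT − 800,000).
EBIT × (870,000 − 630,000) = 800,000 × 870,000 − 63,000 × 630,000 = 656,310,000,000, so EBIT = 656,310,000,000 ÷ 240,000 = 2,734,625.00.

£2,734,625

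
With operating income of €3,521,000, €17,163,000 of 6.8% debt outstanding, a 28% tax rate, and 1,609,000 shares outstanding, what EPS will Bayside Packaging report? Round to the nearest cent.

Pre-tax income = €3,521,000 − €1,167,084.00 = €2,353,916.00.
After tax at 28%: net income = €2,353,916.00 × 0.72 = €1,694,819.52.
Per share: €1,694,819.52 / 1,609,000 shares = €1.05.

€1.05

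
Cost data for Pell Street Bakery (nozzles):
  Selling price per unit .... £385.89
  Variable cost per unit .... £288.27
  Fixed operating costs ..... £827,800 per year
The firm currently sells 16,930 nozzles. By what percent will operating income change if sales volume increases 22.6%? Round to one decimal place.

At 16,930 units, contribution = 16,930 × £97.62 = £1,652,706.60.
EBIT = £1,652,706.60 − £827,800 = £824,906.60.
Degree of operating leverage = £1,652,706.60 / £824,906.60 = 2.0035.
%ΔEBIT = DOL × %ΔSales = 2.0035 × +22.6% = +45.3%.

+45.3%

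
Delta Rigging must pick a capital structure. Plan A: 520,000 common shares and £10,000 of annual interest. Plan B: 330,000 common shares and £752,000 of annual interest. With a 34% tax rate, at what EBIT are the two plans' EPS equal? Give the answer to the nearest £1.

£2,040,737

At indifference, (EBIT − 10,000)(1 − t)/520,000 = (EBIT − 752,000)(1 − t)/330,000.
Cancelling (1 − t) and cross-multiplying: 330,000·(EBIT − 10,000) = 520,000·(EBIT − 752,000).
EBIT × (520,000 − 330,000) = 752,000 × 520,000 − 10,000 × 330,000 = 387,740,000,000, so EBIT = 387,740,000,000 ÷ 190,000 = 2,040,736.84.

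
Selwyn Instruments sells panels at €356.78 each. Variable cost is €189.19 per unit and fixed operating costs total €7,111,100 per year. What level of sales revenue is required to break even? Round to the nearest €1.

Contribution margin per unit = €356.78 − €189.19 = €167.59, a CM ratio of €167.59 ÷ €356.78 = 0.4697.
Break-even revenue = fixed costs × price ÷ CM = €7,111,100 × €356.78 ÷ €167.59 = €15,138,721.

€15,138,721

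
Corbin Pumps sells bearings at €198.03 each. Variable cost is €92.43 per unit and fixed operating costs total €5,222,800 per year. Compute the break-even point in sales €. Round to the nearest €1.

Contribution margin per unit = €198.03 − €92.43 = €105.60, a CM ratio of €105.60 ÷ €198.03 = 0.5333.
Break-even sales = FC ÷ CM ratio = €5,222,800 × €198.03 / €105.60 = €9,794,234.

€9,794,234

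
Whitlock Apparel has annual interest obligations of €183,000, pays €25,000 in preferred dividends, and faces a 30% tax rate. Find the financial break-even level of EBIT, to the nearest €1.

Grossing the preferred dividend up to pre-tax terms: €25,000 / (1 − 0.30) = €35,714.29.
Financial break-even EBIT = interest + D_p ÷ (1 − t) = €183,000 + €35,714.29 = €218,714.29.

€218,714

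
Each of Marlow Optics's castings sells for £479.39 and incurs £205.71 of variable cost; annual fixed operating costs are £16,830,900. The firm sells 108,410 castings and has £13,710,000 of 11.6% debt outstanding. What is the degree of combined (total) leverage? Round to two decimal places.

2.64

Contribution at this volume is 108,410 × £273.68 = £29,669,648.80.
Subtracting fixed costs: EBIT = £29,669,648.80 − £16,830,900 = £12,838,748.80. Interest = £1,590,360.00.
DOL = £29,669,648.80 ÷ £12,838,748.80 = 2.3109; DFL = £12,838,748.80 ÷ £11,248,388.80 = 1.1414.
DCL = DOL × DFL = 2.3109 × 1.1414 = 2.6377.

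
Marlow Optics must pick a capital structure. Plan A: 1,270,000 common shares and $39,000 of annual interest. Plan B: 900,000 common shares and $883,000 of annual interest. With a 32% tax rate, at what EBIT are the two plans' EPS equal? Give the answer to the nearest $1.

$2,935,973

At indifference, (EBIT − 39,000)(1 − t)/1,270,000 = (EBIT − 883,000)(1 − t)/900,000.
The (1 − t) factor cancels: (EBIT − 39,000) × 900,000 = (EBIT − 883,000) × 1,270,000.
EBIT × (1,270,000 − 900,000) = 883,000 × 1,270,000 − 39,000 × 900,000 = 1,086,310,000,000, so EBIT = 1,086,310,000,000 ÷ 370,000 = 2,935,972.97.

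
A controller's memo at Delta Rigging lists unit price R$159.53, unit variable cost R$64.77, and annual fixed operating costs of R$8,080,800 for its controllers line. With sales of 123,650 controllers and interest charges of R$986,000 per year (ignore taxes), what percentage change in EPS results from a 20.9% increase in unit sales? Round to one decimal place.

+92.4%

At 123,650 units, contribution = 123,650 × R$94.76 = R$11,717,074.00.
EBIT = R$11,717,074.00 − R$8,080,800 = R$3,636,274.00.
After interest of R$986,000.00, pre-tax earnings = R$2,650,274.00.
Degree of combined leverage = contribution ÷ (EBIT − I) = R$11,717,074.00 ÷ R$2,650,274.00 = 4.4211.
%ΔEPS = DCL × %ΔSales = 4.4211 × +20.9% = +92.4%.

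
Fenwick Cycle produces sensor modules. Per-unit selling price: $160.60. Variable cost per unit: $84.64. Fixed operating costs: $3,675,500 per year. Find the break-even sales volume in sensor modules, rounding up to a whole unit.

Contribution margin per unit = $160.60 − $84.64 = $75.96.
Units to break even: $3,675,500 ÷ $75.96 = 48,387.31, rounded up to 48,388.

48,388 sensor modules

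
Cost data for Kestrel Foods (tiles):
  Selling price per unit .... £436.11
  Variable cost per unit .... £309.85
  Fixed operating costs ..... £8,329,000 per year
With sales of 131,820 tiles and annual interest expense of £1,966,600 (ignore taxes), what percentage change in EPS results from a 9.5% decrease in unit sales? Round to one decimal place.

Total contribution margin = 131,820 × £126.26 = £16,643,593.20.
Subtracting fixed costs: EBIT = £16,643,593.20 − £8,329,000 = £8,314,593.20.
After interest of £1,966,600.00, pre-tax earnings = £6,347,993.20.
Degree of combined leverage = contribution ÷ (EBIT − I) = £16,643,593.20 ÷ £6,347,993.20 = 2.6219.
%ΔEPS = DCL × %ΔSales = 2.6219 × -9.5% = -24.9%.

-24.9%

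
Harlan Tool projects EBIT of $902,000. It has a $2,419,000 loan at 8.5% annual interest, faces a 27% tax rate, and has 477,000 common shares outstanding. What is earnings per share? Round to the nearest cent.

Interest = $205,615.00, so EBT = $902,000 − $205,615.00 = $696,385.00.
After tax at 27%: net income = $696,385.00 × 0.73 = $508,361.05.
Per share: $508,361.05 / 477,000 shares = $1.07.

$1.07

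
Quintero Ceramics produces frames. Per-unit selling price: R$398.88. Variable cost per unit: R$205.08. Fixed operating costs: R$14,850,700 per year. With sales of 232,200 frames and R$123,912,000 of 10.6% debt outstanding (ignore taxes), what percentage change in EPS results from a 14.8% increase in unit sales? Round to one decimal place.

Total contribution margin = 232,200 × R$193.80 = R$45,000,360.00.
Subtracting fixed costs: EBIT = R$45,000,360.00 − R$14,850,700 = R$30,149,660.00.
Interest = R$13,134,672.00, so EBIT − I = R$17,014,988.00.
DCL = total CM / (EBIT − I) = R$45,000,360.00 / R$17,014,988.00 = 2.6447.
%ΔEPS = DCL × %ΔSales = 2.6447 × +14.8% = +39.1%.

+39.1%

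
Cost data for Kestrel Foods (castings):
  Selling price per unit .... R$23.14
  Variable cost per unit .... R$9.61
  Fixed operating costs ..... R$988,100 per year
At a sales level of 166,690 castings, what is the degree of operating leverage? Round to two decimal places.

Total contribution margin = 166,690 × R$13.53 = R$2,255,315.70.
EBIT = R$2,255,315.70 − R$988,100 = R$1,267,215.70.
Degree of operating leverage = R$2,255,315.70 / R$1,267,215.70 = 1.7797.

1.78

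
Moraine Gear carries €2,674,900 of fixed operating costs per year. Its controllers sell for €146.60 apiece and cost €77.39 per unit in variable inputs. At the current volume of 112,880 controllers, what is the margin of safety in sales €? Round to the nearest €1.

€10,882,259

Unit CM = price − variable cost = €146.60 − €77.39 = €69.21. Break-even units = €2,674,900 ÷ €69.21 = 38,649.04; break-even revenue = 38,649.04 × €146.60 = €5,665,949.14.
Current sales = 112,880 × €146.60 = €16,548,208.00.
Margin of safety = €16,548,208.00 − €5,665,949.14 = €10,882,259.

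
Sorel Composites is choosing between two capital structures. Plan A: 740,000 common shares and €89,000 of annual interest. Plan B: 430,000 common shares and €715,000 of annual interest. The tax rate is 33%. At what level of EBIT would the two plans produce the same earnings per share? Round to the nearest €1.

Set EPS_A = EPS_B: (EBIT − €89,000)(1 − 0.33) ÷ 740,000 = (EBIT − €715,000)(1 − 0.33) ÷ 430,000.
The (1 − t) factor cancels: (EBIT − 89,000) × 430,000 = (EBIT − 715,000) × 740,000.
Solving, EBIT = (715,000·740,000 − 89,000·430,000) / (740,000 − 430,000) = 490,830,000,000 / 310,000 = 1,583,322.58.

€1,583,323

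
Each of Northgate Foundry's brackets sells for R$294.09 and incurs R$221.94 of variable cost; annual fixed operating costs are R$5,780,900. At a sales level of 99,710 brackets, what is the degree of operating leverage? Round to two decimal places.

5.09

Total contribution margin = 99,710 × R$72.15 = R$7,194,076.50.
Subtracting fixed costs: EBIT = R$7,194,076.50 − R$5,780,900 = R$1,413,176.50.
DOL = contribution ÷ EBIT = R$7,194,076.50 ÷ R$1,413,176.50 = 5.0907.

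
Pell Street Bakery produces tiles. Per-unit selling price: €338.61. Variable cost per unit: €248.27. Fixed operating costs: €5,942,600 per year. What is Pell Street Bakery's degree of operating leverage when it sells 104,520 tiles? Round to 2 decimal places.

2.70

Contribution at this volume is 104,520 × €90.34 = €9,442,336.80.
Subtracting fixed costs: EBIT = €9,442,336.80 − €5,942,600 = €3,499,736.80.
DOL = contribution ÷ EBIT = €9,442,336.80 ÷ €3,499,736.80 = 2.6980.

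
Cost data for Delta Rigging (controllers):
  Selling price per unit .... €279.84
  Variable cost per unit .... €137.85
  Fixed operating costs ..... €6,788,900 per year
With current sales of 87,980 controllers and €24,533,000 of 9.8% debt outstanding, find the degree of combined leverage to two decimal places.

Total contribution margin = 87,980 × €141.99 = €12,492,280.20.
EBIT = €12,492,280.20 − €6,788,900 = €5,703,380.20. Interest = €2,404,234.00.
DOL = €12,492,280.20 ÷ €5,703,380.20 = 2.1903; DFL = €5,703,380.20 ÷ €3,299,146.20 = 1.7287.
DCL = DOL × DFL = 2.1903 × 1.7287 = 3.7864.

3.79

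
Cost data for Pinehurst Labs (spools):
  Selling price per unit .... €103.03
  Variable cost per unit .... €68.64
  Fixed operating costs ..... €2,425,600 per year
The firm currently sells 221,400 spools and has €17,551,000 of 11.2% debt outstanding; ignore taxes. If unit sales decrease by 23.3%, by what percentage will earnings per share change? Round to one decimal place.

-55.0%

Total contribution margin = 221,400 × €34.39 = €7,613,946.00.
Subtracting fixed costs: EBIT = €7,613,946.00 − €2,425,600 = €5,188,346.00.
After interest of €1,965,712.00, pre-tax earnings = €3,222,634.00.
DCL = total CM / (EBIT − I) = €7,613,946.00 / €3,222,634.00 = 2.3626.
EPS therefore changes by 2.3626 × (-23.3%) = -55.0%.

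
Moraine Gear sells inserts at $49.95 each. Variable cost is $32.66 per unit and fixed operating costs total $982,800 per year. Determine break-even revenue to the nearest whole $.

$2,839,263

Contribution margin per unit = $49.95 − $32.66 = $17.29, a CM ratio of $17.29 ÷ $49.95 = 0.3461.
Break-even revenue = fixed costs × price ÷ CM = $982,800 × $49.95 ÷ $17.29 = $2,839,263.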